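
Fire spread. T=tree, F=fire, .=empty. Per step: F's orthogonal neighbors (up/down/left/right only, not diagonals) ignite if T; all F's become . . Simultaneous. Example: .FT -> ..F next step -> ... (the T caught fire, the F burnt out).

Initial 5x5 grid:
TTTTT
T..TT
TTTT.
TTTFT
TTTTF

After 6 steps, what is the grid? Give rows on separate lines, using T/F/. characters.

Step 1: 4 trees catch fire, 2 burn out
  TTTTT
  T..TT
  TTTF.
  TTF.F
  TTTF.
Step 2: 4 trees catch fire, 4 burn out
  TTTTT
  T..FT
  TTF..
  TF...
  TTF..
Step 3: 5 trees catch fire, 4 burn out
  TTTFT
  T...F
  TF...
  F....
  TF...
Step 4: 4 trees catch fire, 5 burn out
  TTF.F
  T....
  F....
  .....
  F....
Step 5: 2 trees catch fire, 4 burn out
  TF...
  F....
  .....
  .....
  .....
Step 6: 1 trees catch fire, 2 burn out
  F....
  .....
  .....
  .....
  .....

F....
.....
.....
.....
.....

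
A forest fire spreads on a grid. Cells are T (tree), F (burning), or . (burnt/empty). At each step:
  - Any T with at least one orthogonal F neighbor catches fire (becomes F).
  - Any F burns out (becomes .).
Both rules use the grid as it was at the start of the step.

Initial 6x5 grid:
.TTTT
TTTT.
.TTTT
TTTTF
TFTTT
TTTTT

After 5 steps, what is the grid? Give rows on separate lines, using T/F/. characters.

Step 1: 7 trees catch fire, 2 burn out
  .TTTT
  TTTT.
  .TTTF
  TFTF.
  F.FTF
  TFTTT
Step 2: 8 trees catch fire, 7 burn out
  .TTTT
  TTTT.
  .FTF.
  F.F..
  ...F.
  F.FTF
Step 3: 4 trees catch fire, 8 burn out
  .TTTT
  TFTF.
  ..F..
  .....
  .....
  ...F.
Step 4: 4 trees catch fire, 4 burn out
  .FTFT
  F.F..
  .....
  .....
  .....
  .....
Step 5: 2 trees catch fire, 4 burn out
  ..F.F
  .....
  .....
  .....
  .....
  .....

..F.F
.....
.....
.....
.....
.....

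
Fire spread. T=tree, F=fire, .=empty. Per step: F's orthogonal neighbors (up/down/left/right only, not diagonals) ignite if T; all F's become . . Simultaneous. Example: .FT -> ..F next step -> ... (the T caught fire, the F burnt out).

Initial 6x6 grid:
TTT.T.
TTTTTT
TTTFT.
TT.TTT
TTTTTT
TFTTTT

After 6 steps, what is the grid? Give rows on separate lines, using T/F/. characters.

Step 1: 7 trees catch fire, 2 burn out
  TTT.T.
  TTTFTT
  TTF.F.
  TT.FTT
  TFTTTT
  F.FTTT
Step 2: 9 trees catch fire, 7 burn out
  TTT.T.
  TTF.FT
  TF....
  TF..FT
  F.FFTT
  ...FTT
Step 3: 9 trees catch fire, 9 burn out
  TTF.F.
  TF...F
  F.....
  F....F
  ....FT
  ....FT
Step 4: 4 trees catch fire, 9 burn out
  TF....
  F.....
  ......
  ......
  .....F
  .....F
Step 5: 1 trees catch fire, 4 burn out
  F.....
  ......
  ......
  ......
  ......
  ......
Step 6: 0 trees catch fire, 1 burn out
  ......
  ......
  ......
  ......
  ......
  ......

......
......
......
......
......
......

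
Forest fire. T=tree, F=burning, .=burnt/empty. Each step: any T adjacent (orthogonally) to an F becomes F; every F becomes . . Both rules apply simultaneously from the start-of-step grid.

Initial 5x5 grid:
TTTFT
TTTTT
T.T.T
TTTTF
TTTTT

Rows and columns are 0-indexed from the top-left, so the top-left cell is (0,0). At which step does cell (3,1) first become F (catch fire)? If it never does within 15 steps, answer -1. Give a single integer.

Step 1: cell (3,1)='T' (+6 fires, +2 burnt)
Step 2: cell (3,1)='T' (+5 fires, +6 burnt)
Step 3: cell (3,1)='F' (+5 fires, +5 burnt)
  -> target ignites at step 3
Step 4: cell (3,1)='.' (+3 fires, +5 burnt)
Step 5: cell (3,1)='.' (+2 fires, +3 burnt)
Step 6: cell (3,1)='.' (+0 fires, +2 burnt)
  fire out at step 6

3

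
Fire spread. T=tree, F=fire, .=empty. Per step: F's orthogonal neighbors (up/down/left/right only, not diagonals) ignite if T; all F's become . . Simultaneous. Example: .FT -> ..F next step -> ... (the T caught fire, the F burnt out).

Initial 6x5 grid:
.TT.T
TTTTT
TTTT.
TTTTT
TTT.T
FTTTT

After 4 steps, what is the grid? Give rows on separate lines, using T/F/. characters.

Step 1: 2 trees catch fire, 1 burn out
  .TT.T
  TTTTT
  TTTT.
  TTTTT
  FTT.T
  .FTTT
Step 2: 3 trees catch fire, 2 burn out
  .TT.T
  TTTTT
  TTTT.
  FTTTT
  .FT.T
  ..FTT
Step 3: 4 trees catch fire, 3 burn out
  .TT.T
  TTTTT
  FTTT.
  .FTTT
  ..F.T
  ...FT
Step 4: 4 trees catch fire, 4 burn out
  .TT.T
  FTTTT
  .FTT.
  ..FTT
  ....T
  ....F

.TT.T
FTTTT
.FTT.
..FTT
....T
....F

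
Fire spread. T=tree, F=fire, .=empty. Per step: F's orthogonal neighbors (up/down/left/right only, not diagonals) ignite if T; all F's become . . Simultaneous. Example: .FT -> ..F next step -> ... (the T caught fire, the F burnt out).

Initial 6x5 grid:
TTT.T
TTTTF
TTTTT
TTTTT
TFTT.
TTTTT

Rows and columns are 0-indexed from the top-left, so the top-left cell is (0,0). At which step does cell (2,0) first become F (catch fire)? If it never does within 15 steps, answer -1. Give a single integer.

Step 1: cell (2,0)='T' (+7 fires, +2 burnt)
Step 2: cell (2,0)='T' (+9 fires, +7 burnt)
Step 3: cell (2,0)='F' (+6 fires, +9 burnt)
  -> target ignites at step 3
Step 4: cell (2,0)='.' (+3 fires, +6 burnt)
Step 5: cell (2,0)='.' (+1 fires, +3 burnt)
Step 6: cell (2,0)='.' (+0 fires, +1 burnt)
  fire out at step 6

3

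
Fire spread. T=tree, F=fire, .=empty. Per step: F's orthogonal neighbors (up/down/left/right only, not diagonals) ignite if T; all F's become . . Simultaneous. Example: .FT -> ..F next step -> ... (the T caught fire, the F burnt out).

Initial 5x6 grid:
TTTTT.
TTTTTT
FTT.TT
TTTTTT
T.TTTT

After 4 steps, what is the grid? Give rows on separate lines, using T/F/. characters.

Step 1: 3 trees catch fire, 1 burn out
  TTTTT.
  FTTTTT
  .FT.TT
  FTTTTT
  T.TTTT
Step 2: 5 trees catch fire, 3 burn out
  FTTTT.
  .FTTTT
  ..F.TT
  .FTTTT
  F.TTTT
Step 3: 3 trees catch fire, 5 burn out
  .FTTT.
  ..FTTT
  ....TT
  ..FTTT
  ..TTTT
Step 4: 4 trees catch fire, 3 burn out
  ..FTT.
  ...FTT
  ....TT
  ...FTT
  ..FTTT

..FTT.
...FTT
....TT
...FTT
..FTTT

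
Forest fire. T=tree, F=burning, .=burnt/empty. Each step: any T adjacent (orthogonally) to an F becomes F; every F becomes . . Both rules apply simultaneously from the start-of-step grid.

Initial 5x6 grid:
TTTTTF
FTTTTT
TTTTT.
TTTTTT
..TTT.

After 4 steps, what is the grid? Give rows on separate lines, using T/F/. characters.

Step 1: 5 trees catch fire, 2 burn out
  FTTTF.
  .FTTTF
  FTTTT.
  TTTTTT
  ..TTT.
Step 2: 6 trees catch fire, 5 burn out
  .FTF..
  ..FTF.
  .FTTT.
  FTTTTT
  ..TTT.
Step 3: 5 trees catch fire, 6 burn out
  ..F...
  ...F..
  ..FTF.
  .FTTTT
  ..TTT.
Step 4: 3 trees catch fire, 5 burn out
  ......
  ......
  ...F..
  ..FTFT
  ..TTT.

......
......
...F..
..FTFT
..TTT.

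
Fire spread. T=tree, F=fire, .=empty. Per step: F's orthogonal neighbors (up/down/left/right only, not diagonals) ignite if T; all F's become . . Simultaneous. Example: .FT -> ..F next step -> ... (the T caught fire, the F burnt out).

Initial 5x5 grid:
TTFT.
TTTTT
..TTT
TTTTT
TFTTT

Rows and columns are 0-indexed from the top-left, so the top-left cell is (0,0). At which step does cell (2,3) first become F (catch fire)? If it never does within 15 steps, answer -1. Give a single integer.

Step 1: cell (2,3)='T' (+6 fires, +2 burnt)
Step 2: cell (2,3)='T' (+7 fires, +6 burnt)
Step 3: cell (2,3)='F' (+5 fires, +7 burnt)
  -> target ignites at step 3
Step 4: cell (2,3)='.' (+2 fires, +5 burnt)
Step 5: cell (2,3)='.' (+0 fires, +2 burnt)
  fire out at step 5

3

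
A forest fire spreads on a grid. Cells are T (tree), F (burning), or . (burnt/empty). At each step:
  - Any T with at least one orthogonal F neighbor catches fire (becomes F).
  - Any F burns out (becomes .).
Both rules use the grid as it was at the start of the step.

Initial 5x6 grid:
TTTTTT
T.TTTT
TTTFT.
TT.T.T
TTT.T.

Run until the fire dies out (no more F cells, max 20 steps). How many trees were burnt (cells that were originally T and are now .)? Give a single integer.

Answer: 21

Derivation:
Step 1: +4 fires, +1 burnt (F count now 4)
Step 2: +4 fires, +4 burnt (F count now 4)
Step 3: +5 fires, +4 burnt (F count now 5)
Step 4: +5 fires, +5 burnt (F count now 5)
Step 5: +3 fires, +5 burnt (F count now 3)
Step 6: +0 fires, +3 burnt (F count now 0)
Fire out after step 6
Initially T: 23, now '.': 28
Total burnt (originally-T cells now '.'): 21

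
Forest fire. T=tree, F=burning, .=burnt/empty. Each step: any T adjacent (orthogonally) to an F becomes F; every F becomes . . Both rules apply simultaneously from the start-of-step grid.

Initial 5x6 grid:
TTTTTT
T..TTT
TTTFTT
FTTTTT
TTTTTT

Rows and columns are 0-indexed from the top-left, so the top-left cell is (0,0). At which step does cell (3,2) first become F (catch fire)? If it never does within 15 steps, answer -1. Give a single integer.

Step 1: cell (3,2)='T' (+7 fires, +2 burnt)
Step 2: cell (3,2)='F' (+9 fires, +7 burnt)
  -> target ignites at step 2
Step 3: cell (3,2)='.' (+7 fires, +9 burnt)
Step 4: cell (3,2)='.' (+3 fires, +7 burnt)
Step 5: cell (3,2)='.' (+0 fires, +3 burnt)
  fire out at step 5

2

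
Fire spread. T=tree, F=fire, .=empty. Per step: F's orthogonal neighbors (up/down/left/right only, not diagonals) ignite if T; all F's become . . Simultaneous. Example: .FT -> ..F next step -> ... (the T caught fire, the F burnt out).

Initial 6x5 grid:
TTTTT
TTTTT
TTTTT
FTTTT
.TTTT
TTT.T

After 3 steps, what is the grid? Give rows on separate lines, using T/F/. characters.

Step 1: 2 trees catch fire, 1 burn out
  TTTTT
  TTTTT
  FTTTT
  .FTTT
  .TTTT
  TTT.T
Step 2: 4 trees catch fire, 2 burn out
  TTTTT
  FTTTT
  .FTTT
  ..FTT
  .FTTT
  TTT.T
Step 3: 6 trees catch fire, 4 burn out
  FTTTT
  .FTTT
  ..FTT
  ...FT
  ..FTT
  TFT.T

FTTTT
.FTTT
..FTT
...FT
..FTT
TFT.T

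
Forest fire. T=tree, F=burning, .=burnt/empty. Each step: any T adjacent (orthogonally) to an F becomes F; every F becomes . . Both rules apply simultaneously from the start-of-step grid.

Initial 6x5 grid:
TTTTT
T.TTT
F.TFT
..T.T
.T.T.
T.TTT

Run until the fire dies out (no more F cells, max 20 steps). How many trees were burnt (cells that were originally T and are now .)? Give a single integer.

Step 1: +4 fires, +2 burnt (F count now 4)
Step 2: +6 fires, +4 burnt (F count now 6)
Step 3: +3 fires, +6 burnt (F count now 3)
Step 4: +0 fires, +3 burnt (F count now 0)
Fire out after step 4
Initially T: 19, now '.': 24
Total burnt (originally-T cells now '.'): 13

Answer: 13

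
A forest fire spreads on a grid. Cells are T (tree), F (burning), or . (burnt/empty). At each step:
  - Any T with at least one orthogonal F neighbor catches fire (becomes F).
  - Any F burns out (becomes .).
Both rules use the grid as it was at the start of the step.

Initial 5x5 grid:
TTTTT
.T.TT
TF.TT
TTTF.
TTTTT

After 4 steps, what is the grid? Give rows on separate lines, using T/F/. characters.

Step 1: 6 trees catch fire, 2 burn out
  TTTTT
  .F.TT
  F..FT
  TFF..
  TTTFT
Step 2: 7 trees catch fire, 6 burn out
  TFTTT
  ...FT
  ....F
  F....
  TFF.F
Step 3: 5 trees catch fire, 7 burn out
  F.FFT
  ....F
  .....
  .....
  F....
Step 4: 1 trees catch fire, 5 burn out
  ....F
  .....
  .....
  .....
  .....

....F
.....
.....
.....
.....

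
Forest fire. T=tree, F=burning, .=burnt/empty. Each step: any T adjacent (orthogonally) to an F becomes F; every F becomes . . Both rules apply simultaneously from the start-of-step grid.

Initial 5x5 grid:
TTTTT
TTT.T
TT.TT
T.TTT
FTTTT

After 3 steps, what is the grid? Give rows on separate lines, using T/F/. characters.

Step 1: 2 trees catch fire, 1 burn out
  TTTTT
  TTT.T
  TT.TT
  F.TTT
  .FTTT
Step 2: 2 trees catch fire, 2 burn out
  TTTTT
  TTT.T
  FT.TT
  ..TTT
  ..FTT
Step 3: 4 trees catch fire, 2 burn out
  TTTTT
  FTT.T
  .F.TT
  ..FTT
  ...FT

TTTTT
FTT.T
.F.TT
..FTT
...FT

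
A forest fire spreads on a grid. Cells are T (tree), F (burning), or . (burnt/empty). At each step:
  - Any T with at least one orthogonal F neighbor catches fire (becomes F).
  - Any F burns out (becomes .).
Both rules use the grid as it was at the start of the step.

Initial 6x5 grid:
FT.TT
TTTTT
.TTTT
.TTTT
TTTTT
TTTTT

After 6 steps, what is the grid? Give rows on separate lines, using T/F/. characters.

Step 1: 2 trees catch fire, 1 burn out
  .F.TT
  FTTTT
  .TTTT
  .TTTT
  TTTTT
  TTTTT
Step 2: 1 trees catch fire, 2 burn out
  ...TT
  .FTTT
  .TTTT
  .TTTT
  TTTTT
  TTTTT
Step 3: 2 trees catch fire, 1 burn out
  ...TT
  ..FTT
  .FTTT
  .TTTT
  TTTTT
  TTTTT
Step 4: 3 trees catch fire, 2 burn out
  ...TT
  ...FT
  ..FTT
  .FTTT
  TTTTT
  TTTTT
Step 5: 5 trees catch fire, 3 burn out
  ...FT
  ....F
  ...FT
  ..FTT
  TFTTT
  TTTTT
Step 6: 6 trees catch fire, 5 burn out
  ....F
  .....
  ....F
  ...FT
  F.FTT
  TFTTT

....F
.....
....F
...FT
F.FTT
TFTTT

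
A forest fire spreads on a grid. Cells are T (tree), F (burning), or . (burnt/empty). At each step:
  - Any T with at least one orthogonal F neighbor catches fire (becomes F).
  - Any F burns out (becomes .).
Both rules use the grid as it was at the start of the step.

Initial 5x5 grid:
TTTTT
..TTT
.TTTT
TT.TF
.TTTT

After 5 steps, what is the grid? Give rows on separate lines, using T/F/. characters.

Step 1: 3 trees catch fire, 1 burn out
  TTTTT
  ..TTT
  .TTTF
  TT.F.
  .TTTF
Step 2: 3 trees catch fire, 3 burn out
  TTTTT
  ..TTF
  .TTF.
  TT...
  .TTF.
Step 3: 4 trees catch fire, 3 burn out
  TTTTF
  ..TF.
  .TF..
  TT...
  .TF..
Step 4: 4 trees catch fire, 4 burn out
  TTTF.
  ..F..
  .F...
  TT...
  .F...
Step 5: 2 trees catch fire, 4 burn out
  TTF..
  .....
  .....
  TF...
  .....

TTF..
.....
.....
TF...
.....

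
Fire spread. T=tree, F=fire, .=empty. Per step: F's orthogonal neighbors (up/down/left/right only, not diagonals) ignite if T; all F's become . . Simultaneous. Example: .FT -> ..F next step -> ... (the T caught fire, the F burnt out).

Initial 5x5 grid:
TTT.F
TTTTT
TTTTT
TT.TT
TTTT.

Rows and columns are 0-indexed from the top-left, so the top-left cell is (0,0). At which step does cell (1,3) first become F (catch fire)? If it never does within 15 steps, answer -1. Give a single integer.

Step 1: cell (1,3)='T' (+1 fires, +1 burnt)
Step 2: cell (1,3)='F' (+2 fires, +1 burnt)
  -> target ignites at step 2
Step 3: cell (1,3)='.' (+3 fires, +2 burnt)
Step 4: cell (1,3)='.' (+4 fires, +3 burnt)
Step 5: cell (1,3)='.' (+4 fires, +4 burnt)
Step 6: cell (1,3)='.' (+4 fires, +4 burnt)
Step 7: cell (1,3)='.' (+2 fires, +4 burnt)
Step 8: cell (1,3)='.' (+1 fires, +2 burnt)
Step 9: cell (1,3)='.' (+0 fires, +1 burnt)
  fire out at step 9

2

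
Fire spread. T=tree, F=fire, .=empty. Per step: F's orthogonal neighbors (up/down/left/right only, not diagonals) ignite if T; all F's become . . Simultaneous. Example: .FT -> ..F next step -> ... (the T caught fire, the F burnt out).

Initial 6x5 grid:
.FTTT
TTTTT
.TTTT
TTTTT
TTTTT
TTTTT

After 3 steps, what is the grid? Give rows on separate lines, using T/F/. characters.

Step 1: 2 trees catch fire, 1 burn out
  ..FTT
  TFTTT
  .TTTT
  TTTTT
  TTTTT
  TTTTT
Step 2: 4 trees catch fire, 2 burn out
  ...FT
  F.FTT
  .FTTT
  TTTTT
  TTTTT
  TTTTT
Step 3: 4 trees catch fire, 4 burn out
  ....F
  ...FT
  ..FTT
  TFTTT
  TTTTT
  TTTTT

....F
...FT
..FTT
TFTTT
TTTTT
TTTTT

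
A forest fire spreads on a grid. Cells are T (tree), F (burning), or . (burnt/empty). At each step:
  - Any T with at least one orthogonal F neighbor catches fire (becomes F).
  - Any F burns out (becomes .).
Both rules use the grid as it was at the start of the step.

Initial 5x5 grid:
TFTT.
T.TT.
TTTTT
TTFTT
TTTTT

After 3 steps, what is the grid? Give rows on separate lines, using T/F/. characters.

Step 1: 6 trees catch fire, 2 burn out
  F.FT.
  T.TT.
  TTFTT
  TF.FT
  TTFTT
Step 2: 9 trees catch fire, 6 burn out
  ...F.
  F.FT.
  TF.FT
  F...F
  TF.FT
Step 3: 5 trees catch fire, 9 burn out
  .....
  ...F.
  F...F
  .....
  F...F

.....
...F.
F...F
.....
F...F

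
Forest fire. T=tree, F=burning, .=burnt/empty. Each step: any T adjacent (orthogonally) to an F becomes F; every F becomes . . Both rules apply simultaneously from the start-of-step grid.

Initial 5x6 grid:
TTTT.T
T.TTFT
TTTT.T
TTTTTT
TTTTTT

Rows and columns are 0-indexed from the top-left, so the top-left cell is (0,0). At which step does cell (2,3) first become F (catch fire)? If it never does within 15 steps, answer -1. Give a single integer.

Step 1: cell (2,3)='T' (+2 fires, +1 burnt)
Step 2: cell (2,3)='F' (+5 fires, +2 burnt)
  -> target ignites at step 2
Step 3: cell (2,3)='.' (+4 fires, +5 burnt)
Step 4: cell (2,3)='.' (+6 fires, +4 burnt)
Step 5: cell (2,3)='.' (+5 fires, +6 burnt)
Step 6: cell (2,3)='.' (+3 fires, +5 burnt)
Step 7: cell (2,3)='.' (+1 fires, +3 burnt)
Step 8: cell (2,3)='.' (+0 fires, +1 burnt)
  fire out at step 8

2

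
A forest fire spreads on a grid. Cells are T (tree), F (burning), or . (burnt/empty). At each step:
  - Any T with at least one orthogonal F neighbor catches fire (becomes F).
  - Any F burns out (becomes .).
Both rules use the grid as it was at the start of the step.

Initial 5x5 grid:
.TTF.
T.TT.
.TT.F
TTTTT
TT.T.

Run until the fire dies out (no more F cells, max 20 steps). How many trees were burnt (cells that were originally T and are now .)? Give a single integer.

Answer: 14

Derivation:
Step 1: +3 fires, +2 burnt (F count now 3)
Step 2: +3 fires, +3 burnt (F count now 3)
Step 3: +3 fires, +3 burnt (F count now 3)
Step 4: +2 fires, +3 burnt (F count now 2)
Step 5: +2 fires, +2 burnt (F count now 2)
Step 6: +1 fires, +2 burnt (F count now 1)
Step 7: +0 fires, +1 burnt (F count now 0)
Fire out after step 7
Initially T: 15, now '.': 24
Total burnt (originally-T cells now '.'): 14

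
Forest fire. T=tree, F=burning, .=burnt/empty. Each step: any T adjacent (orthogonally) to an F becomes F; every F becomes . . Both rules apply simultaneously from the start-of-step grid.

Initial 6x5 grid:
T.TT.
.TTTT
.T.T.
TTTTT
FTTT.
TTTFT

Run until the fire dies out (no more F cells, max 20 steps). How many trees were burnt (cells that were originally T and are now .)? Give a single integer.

Answer: 20

Derivation:
Step 1: +6 fires, +2 burnt (F count now 6)
Step 2: +4 fires, +6 burnt (F count now 4)
Step 3: +4 fires, +4 burnt (F count now 4)
Step 4: +2 fires, +4 burnt (F count now 2)
Step 5: +3 fires, +2 burnt (F count now 3)
Step 6: +1 fires, +3 burnt (F count now 1)
Step 7: +0 fires, +1 burnt (F count now 0)
Fire out after step 7
Initially T: 21, now '.': 29
Total burnt (originally-T cells now '.'): 20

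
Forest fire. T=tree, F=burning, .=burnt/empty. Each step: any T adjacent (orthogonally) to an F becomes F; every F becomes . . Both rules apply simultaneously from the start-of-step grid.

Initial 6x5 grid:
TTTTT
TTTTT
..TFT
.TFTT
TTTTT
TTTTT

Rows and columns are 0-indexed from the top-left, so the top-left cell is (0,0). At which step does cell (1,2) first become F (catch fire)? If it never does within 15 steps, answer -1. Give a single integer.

Step 1: cell (1,2)='T' (+6 fires, +2 burnt)
Step 2: cell (1,2)='F' (+7 fires, +6 burnt)
  -> target ignites at step 2
Step 3: cell (1,2)='.' (+7 fires, +7 burnt)
Step 4: cell (1,2)='.' (+4 fires, +7 burnt)
Step 5: cell (1,2)='.' (+1 fires, +4 burnt)
Step 6: cell (1,2)='.' (+0 fires, +1 burnt)
  fire out at step 6

2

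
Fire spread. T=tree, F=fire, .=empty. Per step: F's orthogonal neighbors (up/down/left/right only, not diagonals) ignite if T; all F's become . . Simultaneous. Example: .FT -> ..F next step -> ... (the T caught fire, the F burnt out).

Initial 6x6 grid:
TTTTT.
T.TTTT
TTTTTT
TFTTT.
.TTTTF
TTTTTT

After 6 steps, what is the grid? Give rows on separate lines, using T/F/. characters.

Step 1: 6 trees catch fire, 2 burn out
  TTTTT.
  T.TTTT
  TFTTTT
  F.FTT.
  .FTTF.
  TTTTTF
Step 2: 8 trees catch fire, 6 burn out
  TTTTT.
  T.TTTT
  F.FTTT
  ...FF.
  ..FF..
  TFTTF.
Step 3: 7 trees catch fire, 8 burn out
  TTTTT.
  F.FTTT
  ...FFT
  ......
  ......
  F.FF..
Step 4: 5 trees catch fire, 7 burn out
  FTFTT.
  ...FFT
  .....F
  ......
  ......
  ......
Step 5: 4 trees catch fire, 5 burn out
  .F.FF.
  .....F
  ......
  ......
  ......
  ......
Step 6: 0 trees catch fire, 4 burn out
  ......
  ......
  ......
  ......
  ......
  ......

......
......
......
......
......
......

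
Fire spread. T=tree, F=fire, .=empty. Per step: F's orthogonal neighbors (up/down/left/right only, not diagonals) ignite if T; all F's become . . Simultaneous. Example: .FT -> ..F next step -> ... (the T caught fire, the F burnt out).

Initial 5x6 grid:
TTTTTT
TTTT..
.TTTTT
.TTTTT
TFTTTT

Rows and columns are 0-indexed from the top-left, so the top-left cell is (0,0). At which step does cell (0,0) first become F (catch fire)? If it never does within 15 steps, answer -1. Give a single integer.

Step 1: cell (0,0)='T' (+3 fires, +1 burnt)
Step 2: cell (0,0)='T' (+3 fires, +3 burnt)
Step 3: cell (0,0)='T' (+4 fires, +3 burnt)
Step 4: cell (0,0)='T' (+6 fires, +4 burnt)
Step 5: cell (0,0)='F' (+5 fires, +6 burnt)
  -> target ignites at step 5
Step 6: cell (0,0)='.' (+2 fires, +5 burnt)
Step 7: cell (0,0)='.' (+1 fires, +2 burnt)
Step 8: cell (0,0)='.' (+1 fires, +1 burnt)
Step 9: cell (0,0)='.' (+0 fires, +1 burnt)
  fire out at step 9

5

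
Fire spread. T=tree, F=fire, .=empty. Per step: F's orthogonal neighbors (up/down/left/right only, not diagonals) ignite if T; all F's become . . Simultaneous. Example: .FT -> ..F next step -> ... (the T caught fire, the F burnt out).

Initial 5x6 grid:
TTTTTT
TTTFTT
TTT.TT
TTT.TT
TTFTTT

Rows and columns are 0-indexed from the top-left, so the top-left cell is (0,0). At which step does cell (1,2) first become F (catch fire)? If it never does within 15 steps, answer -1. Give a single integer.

Step 1: cell (1,2)='F' (+6 fires, +2 burnt)
  -> target ignites at step 1
Step 2: cell (1,2)='.' (+9 fires, +6 burnt)
Step 3: cell (1,2)='.' (+8 fires, +9 burnt)
Step 4: cell (1,2)='.' (+3 fires, +8 burnt)
Step 5: cell (1,2)='.' (+0 fires, +3 burnt)
  fire out at step 5

1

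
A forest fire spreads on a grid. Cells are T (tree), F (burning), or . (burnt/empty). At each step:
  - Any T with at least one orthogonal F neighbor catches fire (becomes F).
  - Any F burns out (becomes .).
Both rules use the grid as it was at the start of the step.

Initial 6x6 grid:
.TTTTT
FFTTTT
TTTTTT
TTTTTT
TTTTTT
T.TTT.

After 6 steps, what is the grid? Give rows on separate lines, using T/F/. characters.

Step 1: 4 trees catch fire, 2 burn out
  .FTTTT
  ..FTTT
  FFTTTT
  TTTTTT
  TTTTTT
  T.TTT.
Step 2: 5 trees catch fire, 4 burn out
  ..FTTT
  ...FTT
  ..FTTT
  FFTTTT
  TTTTTT
  T.TTT.
Step 3: 6 trees catch fire, 5 burn out
  ...FTT
  ....FT
  ...FTT
  ..FTTT
  FFTTTT
  T.TTT.
Step 4: 6 trees catch fire, 6 burn out
  ....FT
  .....F
  ....FT
  ...FTT
  ..FTTT
  F.TTT.
Step 5: 5 trees catch fire, 6 burn out
  .....F
  ......
  .....F
  ....FT
  ...FTT
  ..FTT.
Step 6: 3 trees catch fire, 5 burn out
  ......
  ......
  ......
  .....F
  ....FT
  ...FT.

......
......
......
.....F
....FT
...FT.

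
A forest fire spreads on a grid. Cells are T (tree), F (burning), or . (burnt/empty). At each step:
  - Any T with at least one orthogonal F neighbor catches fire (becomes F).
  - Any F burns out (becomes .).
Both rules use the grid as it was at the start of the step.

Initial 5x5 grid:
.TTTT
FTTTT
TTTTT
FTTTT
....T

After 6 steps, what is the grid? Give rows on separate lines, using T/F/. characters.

Step 1: 3 trees catch fire, 2 burn out
  .TTTT
  .FTTT
  FTTTT
  .FTTT
  ....T
Step 2: 4 trees catch fire, 3 burn out
  .FTTT
  ..FTT
  .FTTT
  ..FTT
  ....T
Step 3: 4 trees catch fire, 4 burn out
  ..FTT
  ...FT
  ..FTT
  ...FT
  ....T
Step 4: 4 trees catch fire, 4 burn out
  ...FT
  ....F
  ...FT
  ....F
  ....T
Step 5: 3 trees catch fire, 4 burn out
  ....F
  .....
  ....F
  .....
  ....F
Step 6: 0 trees catch fire, 3 burn out
  .....
  .....
  .....
  .....
  .....

.....
.....
.....
.....
.....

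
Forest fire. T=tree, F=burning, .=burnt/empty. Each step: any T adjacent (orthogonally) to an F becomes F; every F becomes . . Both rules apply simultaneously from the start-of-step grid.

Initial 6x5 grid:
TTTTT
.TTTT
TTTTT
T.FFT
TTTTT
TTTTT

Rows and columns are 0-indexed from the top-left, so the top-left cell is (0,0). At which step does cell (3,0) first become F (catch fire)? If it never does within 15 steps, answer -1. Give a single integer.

Step 1: cell (3,0)='T' (+5 fires, +2 burnt)
Step 2: cell (3,0)='T' (+8 fires, +5 burnt)
Step 3: cell (3,0)='T' (+8 fires, +8 burnt)
Step 4: cell (3,0)='F' (+4 fires, +8 burnt)
  -> target ignites at step 4
Step 5: cell (3,0)='.' (+1 fires, +4 burnt)
Step 6: cell (3,0)='.' (+0 fires, +1 burnt)
  fire out at step 6

4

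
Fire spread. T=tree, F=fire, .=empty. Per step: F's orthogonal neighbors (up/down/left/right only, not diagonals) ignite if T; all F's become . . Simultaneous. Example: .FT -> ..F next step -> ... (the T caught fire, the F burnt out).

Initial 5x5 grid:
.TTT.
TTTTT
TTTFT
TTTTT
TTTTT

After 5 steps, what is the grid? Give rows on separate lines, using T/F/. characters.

Step 1: 4 trees catch fire, 1 burn out
  .TTT.
  TTTFT
  TTF.F
  TTTFT
  TTTTT
Step 2: 7 trees catch fire, 4 burn out
  .TTF.
  TTF.F
  TF...
  TTF.F
  TTTFT
Step 3: 6 trees catch fire, 7 burn out
  .TF..
  TF...
  F....
  TF...
  TTF.F
Step 4: 4 trees catch fire, 6 burn out
  .F...
  F....
  .....
  F....
  TF...
Step 5: 1 trees catch fire, 4 burn out
  .....
  .....
  .....
  .....
  F....

.....
.....
.....
.....
F....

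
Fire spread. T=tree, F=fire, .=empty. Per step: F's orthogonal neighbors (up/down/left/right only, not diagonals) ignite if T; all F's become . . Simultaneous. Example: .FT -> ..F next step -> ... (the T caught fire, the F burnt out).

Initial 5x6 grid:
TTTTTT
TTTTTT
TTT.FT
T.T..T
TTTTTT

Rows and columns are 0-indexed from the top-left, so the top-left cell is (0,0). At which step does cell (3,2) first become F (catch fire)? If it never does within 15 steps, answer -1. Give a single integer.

Step 1: cell (3,2)='T' (+2 fires, +1 burnt)
Step 2: cell (3,2)='T' (+4 fires, +2 burnt)
Step 3: cell (3,2)='T' (+4 fires, +4 burnt)
Step 4: cell (3,2)='T' (+4 fires, +4 burnt)
Step 5: cell (3,2)='F' (+5 fires, +4 burnt)
  -> target ignites at step 5
Step 6: cell (3,2)='.' (+3 fires, +5 burnt)
Step 7: cell (3,2)='.' (+2 fires, +3 burnt)
Step 8: cell (3,2)='.' (+1 fires, +2 burnt)
Step 9: cell (3,2)='.' (+0 fires, +1 burnt)
  fire out at step 9

5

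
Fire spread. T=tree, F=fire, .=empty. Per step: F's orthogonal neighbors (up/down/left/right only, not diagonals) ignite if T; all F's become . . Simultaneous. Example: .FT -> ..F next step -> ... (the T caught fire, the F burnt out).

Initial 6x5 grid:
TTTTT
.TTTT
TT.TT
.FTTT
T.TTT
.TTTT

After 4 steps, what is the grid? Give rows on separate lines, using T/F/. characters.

Step 1: 2 trees catch fire, 1 burn out
  TTTTT
  .TTTT
  TF.TT
  ..FTT
  T.TTT
  .TTTT
Step 2: 4 trees catch fire, 2 burn out
  TTTTT
  .FTTT
  F..TT
  ...FT
  T.FTT
  .TTTT
Step 3: 6 trees catch fire, 4 burn out
  TFTTT
  ..FTT
  ...FT
  ....F
  T..FT
  .TFTT
Step 4: 7 trees catch fire, 6 burn out
  F.FTT
  ...FT
  ....F
  .....
  T...F
  .F.FT

F.FTT
...FT
....F
.....
T...F
.F.FT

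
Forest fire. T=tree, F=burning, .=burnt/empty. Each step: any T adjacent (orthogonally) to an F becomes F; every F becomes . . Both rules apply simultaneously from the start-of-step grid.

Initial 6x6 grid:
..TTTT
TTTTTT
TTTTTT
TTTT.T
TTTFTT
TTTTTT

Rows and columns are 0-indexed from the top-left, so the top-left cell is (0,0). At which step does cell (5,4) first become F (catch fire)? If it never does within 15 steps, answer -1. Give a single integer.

Step 1: cell (5,4)='T' (+4 fires, +1 burnt)
Step 2: cell (5,4)='F' (+6 fires, +4 burnt)
  -> target ignites at step 2
Step 3: cell (5,4)='.' (+8 fires, +6 burnt)
Step 4: cell (5,4)='.' (+7 fires, +8 burnt)
Step 5: cell (5,4)='.' (+5 fires, +7 burnt)
Step 6: cell (5,4)='.' (+2 fires, +5 burnt)
Step 7: cell (5,4)='.' (+0 fires, +2 burnt)
  fire out at step 7

2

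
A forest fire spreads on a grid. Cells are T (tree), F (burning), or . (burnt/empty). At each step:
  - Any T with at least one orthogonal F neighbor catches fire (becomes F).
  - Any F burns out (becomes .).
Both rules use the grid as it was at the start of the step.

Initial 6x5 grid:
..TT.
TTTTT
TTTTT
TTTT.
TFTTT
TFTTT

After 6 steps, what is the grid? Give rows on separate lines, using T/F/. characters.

Step 1: 5 trees catch fire, 2 burn out
  ..TT.
  TTTTT
  TTTTT
  TFTT.
  F.FTT
  F.FTT
Step 2: 5 trees catch fire, 5 burn out
  ..TT.
  TTTTT
  TFTTT
  F.FT.
  ...FT
  ...FT
Step 3: 6 trees catch fire, 5 burn out
  ..TT.
  TFTTT
  F.FTT
  ...F.
  ....F
  ....F
Step 4: 3 trees catch fire, 6 burn out
  ..TT.
  F.FTT
  ...FT
  .....
  .....
  .....
Step 5: 3 trees catch fire, 3 burn out
  ..FT.
  ...FT
  ....F
  .....
  .....
  .....
Step 6: 2 trees catch fire, 3 burn out
  ...F.
  ....F
  .....
  .....
  .....
  .....

...F.
....F
.....
.....
.....
.....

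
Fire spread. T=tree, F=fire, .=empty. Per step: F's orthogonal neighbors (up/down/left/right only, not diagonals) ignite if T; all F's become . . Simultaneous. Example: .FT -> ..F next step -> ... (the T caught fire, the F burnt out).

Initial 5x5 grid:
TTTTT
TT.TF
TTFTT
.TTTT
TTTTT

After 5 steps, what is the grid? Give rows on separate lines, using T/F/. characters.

Step 1: 6 trees catch fire, 2 burn out
  TTTTF
  TT.F.
  TF.FF
  .TFTT
  TTTTT
Step 2: 7 trees catch fire, 6 burn out
  TTTF.
  TF...
  F....
  .F.FF
  TTFTT
Step 3: 6 trees catch fire, 7 burn out
  TFF..
  F....
  .....
  .....
  TF.FF
Step 4: 2 trees catch fire, 6 burn out
  F....
  .....
  .....
  .....
  F....
Step 5: 0 trees catch fire, 2 burn out
  .....
  .....
  .....
  .....
  .....

.....
.....
.....
.....
.....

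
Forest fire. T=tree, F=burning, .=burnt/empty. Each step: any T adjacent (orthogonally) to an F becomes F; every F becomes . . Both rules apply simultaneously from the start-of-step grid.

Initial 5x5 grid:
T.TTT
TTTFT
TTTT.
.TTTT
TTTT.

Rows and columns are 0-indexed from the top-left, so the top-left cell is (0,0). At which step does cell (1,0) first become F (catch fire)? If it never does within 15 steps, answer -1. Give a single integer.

Step 1: cell (1,0)='T' (+4 fires, +1 burnt)
Step 2: cell (1,0)='T' (+5 fires, +4 burnt)
Step 3: cell (1,0)='F' (+5 fires, +5 burnt)
  -> target ignites at step 3
Step 4: cell (1,0)='.' (+4 fires, +5 burnt)
Step 5: cell (1,0)='.' (+1 fires, +4 burnt)
Step 6: cell (1,0)='.' (+1 fires, +1 burnt)
Step 7: cell (1,0)='.' (+0 fires, +1 burnt)
  fire out at step 7

3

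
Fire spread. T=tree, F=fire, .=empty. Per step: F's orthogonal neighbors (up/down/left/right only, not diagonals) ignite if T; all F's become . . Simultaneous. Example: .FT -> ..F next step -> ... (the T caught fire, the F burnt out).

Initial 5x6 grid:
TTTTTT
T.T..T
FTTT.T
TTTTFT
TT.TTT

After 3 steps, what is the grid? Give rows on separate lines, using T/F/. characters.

Step 1: 6 trees catch fire, 2 burn out
  TTTTTT
  F.T..T
  .FTT.T
  FTTF.F
  TT.TFT
Step 2: 9 trees catch fire, 6 burn out
  FTTTTT
  ..T..T
  ..FF.F
  .FF...
  FT.F.F
Step 3: 4 trees catch fire, 9 burn out
  .FTTTT
  ..F..F
  ......
  ......
  .F....

.FTTTT
..F..F
......
......
.F....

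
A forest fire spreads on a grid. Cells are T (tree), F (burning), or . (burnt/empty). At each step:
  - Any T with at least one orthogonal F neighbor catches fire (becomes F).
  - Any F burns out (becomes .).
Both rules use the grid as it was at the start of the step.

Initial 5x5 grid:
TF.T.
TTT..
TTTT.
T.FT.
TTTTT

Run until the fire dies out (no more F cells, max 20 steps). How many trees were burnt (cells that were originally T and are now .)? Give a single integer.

Step 1: +5 fires, +2 burnt (F count now 5)
Step 2: +6 fires, +5 burnt (F count now 6)
Step 3: +3 fires, +6 burnt (F count now 3)
Step 4: +1 fires, +3 burnt (F count now 1)
Step 5: +0 fires, +1 burnt (F count now 0)
Fire out after step 5
Initially T: 16, now '.': 24
Total burnt (originally-T cells now '.'): 15

Answer: 15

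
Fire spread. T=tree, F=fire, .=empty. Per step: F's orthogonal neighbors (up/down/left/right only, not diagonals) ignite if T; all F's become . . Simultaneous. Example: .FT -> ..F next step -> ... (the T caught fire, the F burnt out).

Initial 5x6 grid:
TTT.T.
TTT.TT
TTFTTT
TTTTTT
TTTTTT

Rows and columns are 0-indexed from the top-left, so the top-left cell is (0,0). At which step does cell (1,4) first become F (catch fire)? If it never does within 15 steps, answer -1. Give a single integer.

Step 1: cell (1,4)='T' (+4 fires, +1 burnt)
Step 2: cell (1,4)='T' (+7 fires, +4 burnt)
Step 3: cell (1,4)='F' (+8 fires, +7 burnt)
  -> target ignites at step 3
Step 4: cell (1,4)='.' (+6 fires, +8 burnt)
Step 5: cell (1,4)='.' (+1 fires, +6 burnt)
Step 6: cell (1,4)='.' (+0 fires, +1 burnt)
  fire out at step 6

3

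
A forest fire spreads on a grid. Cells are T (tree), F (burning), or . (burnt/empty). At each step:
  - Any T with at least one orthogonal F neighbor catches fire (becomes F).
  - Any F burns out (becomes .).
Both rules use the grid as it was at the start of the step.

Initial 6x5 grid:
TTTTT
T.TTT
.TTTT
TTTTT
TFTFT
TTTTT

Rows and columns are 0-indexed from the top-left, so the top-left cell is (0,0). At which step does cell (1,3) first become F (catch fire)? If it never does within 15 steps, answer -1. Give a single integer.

Step 1: cell (1,3)='T' (+7 fires, +2 burnt)
Step 2: cell (1,3)='T' (+8 fires, +7 burnt)
Step 3: cell (1,3)='F' (+3 fires, +8 burnt)
  -> target ignites at step 3
Step 4: cell (1,3)='.' (+3 fires, +3 burnt)
Step 5: cell (1,3)='.' (+2 fires, +3 burnt)
Step 6: cell (1,3)='.' (+1 fires, +2 burnt)
Step 7: cell (1,3)='.' (+1 fires, +1 burnt)
Step 8: cell (1,3)='.' (+1 fires, +1 burnt)
Step 9: cell (1,3)='.' (+0 fires, +1 burnt)
  fire out at step 9

3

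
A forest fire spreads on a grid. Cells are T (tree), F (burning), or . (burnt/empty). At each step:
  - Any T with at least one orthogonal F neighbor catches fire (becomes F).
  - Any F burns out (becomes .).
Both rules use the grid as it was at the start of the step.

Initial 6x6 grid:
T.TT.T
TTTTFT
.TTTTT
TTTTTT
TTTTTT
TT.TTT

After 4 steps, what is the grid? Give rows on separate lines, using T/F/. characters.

Step 1: 3 trees catch fire, 1 burn out
  T.TT.T
  TTTF.F
  .TTTFT
  TTTTTT
  TTTTTT
  TT.TTT
Step 2: 6 trees catch fire, 3 burn out
  T.TF.F
  TTF...
  .TTF.F
  TTTTFT
  TTTTTT
  TT.TTT
Step 3: 6 trees catch fire, 6 burn out
  T.F...
  TF....
  .TF...
  TTTF.F
  TTTTFT
  TT.TTT
Step 4: 6 trees catch fire, 6 burn out
  T.....
  F.....
  .F....
  TTF...
  TTTF.F
  TT.TFT

T.....
F.....
.F....
TTF...
TTTF.F
TT.TFT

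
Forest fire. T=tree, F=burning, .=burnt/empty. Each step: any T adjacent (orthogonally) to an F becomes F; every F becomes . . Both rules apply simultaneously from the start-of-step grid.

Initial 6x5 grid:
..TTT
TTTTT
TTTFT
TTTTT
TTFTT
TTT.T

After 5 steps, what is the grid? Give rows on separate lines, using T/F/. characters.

Step 1: 8 trees catch fire, 2 burn out
  ..TTT
  TTTFT
  TTF.F
  TTFFT
  TF.FT
  TTF.T
Step 2: 9 trees catch fire, 8 burn out
  ..TFT
  TTF.F
  TF...
  TF..F
  F...F
  TF..T
Step 3: 7 trees catch fire, 9 burn out
  ..F.F
  TF...
  F....
  F....
  .....
  F...F
Step 4: 1 trees catch fire, 7 burn out
  .....
  F....
  .....
  .....
  .....
  .....
Step 5: 0 trees catch fire, 1 burn out
  .....
  .....
  .....
  .....
  .....
  .....

.....
.....
.....
.....
.....
.....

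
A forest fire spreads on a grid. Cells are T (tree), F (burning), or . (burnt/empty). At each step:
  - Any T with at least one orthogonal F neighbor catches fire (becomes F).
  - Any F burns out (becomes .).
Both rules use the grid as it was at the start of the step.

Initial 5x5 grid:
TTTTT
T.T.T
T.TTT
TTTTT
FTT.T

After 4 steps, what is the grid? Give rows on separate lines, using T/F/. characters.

Step 1: 2 trees catch fire, 1 burn out
  TTTTT
  T.T.T
  T.TTT
  FTTTT
  .FT.T
Step 2: 3 trees catch fire, 2 burn out
  TTTTT
  T.T.T
  F.TTT
  .FTTT
  ..F.T
Step 3: 2 trees catch fire, 3 burn out
  TTTTT
  F.T.T
  ..TTT
  ..FTT
  ....T
Step 4: 3 trees catch fire, 2 burn out
  FTTTT
  ..T.T
  ..FTT
  ...FT
  ....T

FTTTT
..T.T
..FTT
...FT
....T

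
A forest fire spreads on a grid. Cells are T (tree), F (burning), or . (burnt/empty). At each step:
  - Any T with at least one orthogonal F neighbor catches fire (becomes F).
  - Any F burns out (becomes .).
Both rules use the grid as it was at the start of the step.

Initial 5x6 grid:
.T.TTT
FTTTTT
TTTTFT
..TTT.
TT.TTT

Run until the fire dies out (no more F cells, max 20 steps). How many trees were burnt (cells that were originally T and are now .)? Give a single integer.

Step 1: +6 fires, +2 burnt (F count now 6)
Step 2: +9 fires, +6 burnt (F count now 9)
Step 3: +5 fires, +9 burnt (F count now 5)
Step 4: +0 fires, +5 burnt (F count now 0)
Fire out after step 4
Initially T: 22, now '.': 28
Total burnt (originally-T cells now '.'): 20

Answer: 20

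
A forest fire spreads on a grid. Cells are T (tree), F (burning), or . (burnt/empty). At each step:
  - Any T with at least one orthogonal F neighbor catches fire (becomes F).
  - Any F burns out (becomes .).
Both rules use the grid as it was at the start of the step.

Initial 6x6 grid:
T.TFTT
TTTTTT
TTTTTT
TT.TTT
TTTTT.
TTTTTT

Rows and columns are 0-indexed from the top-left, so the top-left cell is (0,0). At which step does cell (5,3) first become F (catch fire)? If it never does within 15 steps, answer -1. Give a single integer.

Step 1: cell (5,3)='T' (+3 fires, +1 burnt)
Step 2: cell (5,3)='T' (+4 fires, +3 burnt)
Step 3: cell (5,3)='T' (+5 fires, +4 burnt)
Step 4: cell (5,3)='T' (+5 fires, +5 burnt)
Step 5: cell (5,3)='F' (+7 fires, +5 burnt)
  -> target ignites at step 5
Step 6: cell (5,3)='.' (+4 fires, +7 burnt)
Step 7: cell (5,3)='.' (+3 fires, +4 burnt)
Step 8: cell (5,3)='.' (+1 fires, +3 burnt)
Step 9: cell (5,3)='.' (+0 fires, +1 burnt)
  fire out at step 9

5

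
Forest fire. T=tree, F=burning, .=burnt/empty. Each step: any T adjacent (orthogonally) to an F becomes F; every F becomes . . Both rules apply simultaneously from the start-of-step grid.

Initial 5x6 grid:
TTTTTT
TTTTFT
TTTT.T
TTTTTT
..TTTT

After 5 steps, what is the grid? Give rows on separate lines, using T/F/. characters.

Step 1: 3 trees catch fire, 1 burn out
  TTTTFT
  TTTF.F
  TTTT.T
  TTTTTT
  ..TTTT
Step 2: 5 trees catch fire, 3 burn out
  TTTF.F
  TTF...
  TTTF.F
  TTTTTT
  ..TTTT
Step 3: 5 trees catch fire, 5 burn out
  TTF...
  TF....
  TTF...
  TTTFTF
  ..TTTT
Step 4: 7 trees catch fire, 5 burn out
  TF....
  F.....
  TF....
  TTF.F.
  ..TFTF
Step 5: 5 trees catch fire, 7 burn out
  F.....
  ......
  F.....
  TF....
  ..F.F.

F.....
......
F.....
TF....
..F.F.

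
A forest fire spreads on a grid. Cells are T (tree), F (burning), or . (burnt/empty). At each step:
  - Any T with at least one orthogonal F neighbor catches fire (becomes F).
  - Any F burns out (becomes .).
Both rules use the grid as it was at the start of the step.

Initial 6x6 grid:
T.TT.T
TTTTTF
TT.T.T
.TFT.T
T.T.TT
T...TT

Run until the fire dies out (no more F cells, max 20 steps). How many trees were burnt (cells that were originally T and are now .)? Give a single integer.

Step 1: +6 fires, +2 burnt (F count now 6)
Step 2: +4 fires, +6 burnt (F count now 4)
Step 3: +5 fires, +4 burnt (F count now 5)
Step 4: +4 fires, +5 burnt (F count now 4)
Step 5: +2 fires, +4 burnt (F count now 2)
Step 6: +0 fires, +2 burnt (F count now 0)
Fire out after step 6
Initially T: 23, now '.': 34
Total burnt (originally-T cells now '.'): 21

Answer: 21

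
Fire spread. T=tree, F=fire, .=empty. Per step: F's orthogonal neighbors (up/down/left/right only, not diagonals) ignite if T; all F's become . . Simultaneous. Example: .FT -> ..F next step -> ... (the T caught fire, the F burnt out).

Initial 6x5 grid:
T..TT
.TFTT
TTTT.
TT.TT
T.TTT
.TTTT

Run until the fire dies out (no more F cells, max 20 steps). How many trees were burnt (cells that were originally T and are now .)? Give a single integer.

Step 1: +3 fires, +1 burnt (F count now 3)
Step 2: +4 fires, +3 burnt (F count now 4)
Step 3: +4 fires, +4 burnt (F count now 4)
Step 4: +3 fires, +4 burnt (F count now 3)
Step 5: +4 fires, +3 burnt (F count now 4)
Step 6: +2 fires, +4 burnt (F count now 2)
Step 7: +1 fires, +2 burnt (F count now 1)
Step 8: +0 fires, +1 burnt (F count now 0)
Fire out after step 8
Initially T: 22, now '.': 29
Total burnt (originally-T cells now '.'): 21

Answer: 21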